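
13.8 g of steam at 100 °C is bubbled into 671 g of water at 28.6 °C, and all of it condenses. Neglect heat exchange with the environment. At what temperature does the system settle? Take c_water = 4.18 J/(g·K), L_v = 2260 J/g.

Sum of m c ΔT and latent-heat terms is zero:
condense steam: −13.8×2260 = −31188; condensed water 100 °C→T: 57.68(T − 100); original water: 2804.8(T − 28.6)
2862.5 T = 31188 + 5768.4 + 80217 = 117173
T ≈ 40.93 °C — below 100 °C, confirming all the steam condensed.

T_f ≈ 40.9 °C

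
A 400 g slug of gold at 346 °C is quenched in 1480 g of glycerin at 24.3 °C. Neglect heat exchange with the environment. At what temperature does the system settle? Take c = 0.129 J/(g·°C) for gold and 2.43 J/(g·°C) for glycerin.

T_f ≈ 28.9 °C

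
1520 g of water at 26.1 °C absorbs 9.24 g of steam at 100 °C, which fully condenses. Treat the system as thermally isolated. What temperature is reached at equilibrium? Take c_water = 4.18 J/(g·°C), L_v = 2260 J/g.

T_f ≈ 29.8 °C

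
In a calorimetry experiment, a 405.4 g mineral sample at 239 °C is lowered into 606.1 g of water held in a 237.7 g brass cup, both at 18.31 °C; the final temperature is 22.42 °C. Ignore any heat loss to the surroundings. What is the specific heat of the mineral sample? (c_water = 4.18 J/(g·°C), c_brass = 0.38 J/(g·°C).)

c ≈ 0.123 J/(g·°C)

Taking heat into each body as positive, Σ m c ΔT = 0:
405.4×c×(22.42 − 239) + 606.1×4.18×(22.42 − 18.31) + 237.7×0.38×(22.42 − 18.31) = 0
-87802 c = -10784
c = -10784/-87802 ≈ 0.1228 J/(g·°C)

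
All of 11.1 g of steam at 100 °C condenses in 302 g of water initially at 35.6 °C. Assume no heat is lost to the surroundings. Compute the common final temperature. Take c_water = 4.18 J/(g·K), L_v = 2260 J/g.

Taking heat into each body as positive, Σ m c ΔT = 0:
condense steam: −11.1·2260 = −25086; condensate cools 100→T: 11.1·4.18·(T − 100) = 46.4(T − 100); water warms: 302·4.18·(T − 35.6) = 1262.4(T − 35.6)
1308.8 T = 25086 + 4639.8 + 44940 = 74666
T ≈ 57.05 °C, under the boiling point, so the assumption holds.

T_f ≈ 57.1 °C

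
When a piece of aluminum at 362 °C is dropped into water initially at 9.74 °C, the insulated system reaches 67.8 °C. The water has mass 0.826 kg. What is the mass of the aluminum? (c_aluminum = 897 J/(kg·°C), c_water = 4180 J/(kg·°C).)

m ≈ 0.76 kg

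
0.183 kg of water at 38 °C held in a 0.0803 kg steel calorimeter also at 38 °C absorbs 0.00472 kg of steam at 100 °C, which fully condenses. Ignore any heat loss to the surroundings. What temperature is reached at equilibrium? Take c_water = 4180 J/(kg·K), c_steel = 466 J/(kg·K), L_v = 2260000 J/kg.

T_f ≈ 52.5 °C

Net heat exchanged in the isolated system is zero:
latent heat released on condensation: 0.00472·2260000 = 10667
  condensed water 100 °C→T: 19.73(T − 100)
  original water: 764.94(T − 38)
  cup: 37.42(T − 38)
822.09 T = 10667 + 1973 + 30490 = 43130
T ≈ 52.46 °C — below 100 °C, confirming all the steam condensed.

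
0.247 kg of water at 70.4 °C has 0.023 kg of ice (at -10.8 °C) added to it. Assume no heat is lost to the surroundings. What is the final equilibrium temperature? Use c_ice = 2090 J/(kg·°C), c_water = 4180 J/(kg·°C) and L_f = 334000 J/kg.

T_f ≈ 57.1 °C

Energy conservation, ΣQ = 0:
warm ice to 0 °C: 0.023×2090×(0 − (-10.8)) = 519.16
  fusion: m_ice L_f = 0.023×334000 = 7682
  meltwater 0→T: 0.023×4180×T = 96.14 T
  water: 1032.5(T − 70.4)
1128.6 T = 72685 − 8201.2 = 64484
T ≈ 57.14 °C — above 0 °C, consistent with complete melting.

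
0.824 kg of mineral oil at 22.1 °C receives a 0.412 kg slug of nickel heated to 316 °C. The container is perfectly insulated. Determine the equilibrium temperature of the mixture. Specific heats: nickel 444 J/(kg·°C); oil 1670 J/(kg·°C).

Setting the total heat transfer to zero:
0.412×444×(T − 316) + 0.824×1670×(T − 22.1) = 0
182.93(T − 316) + 1376.1(T − 22.1) = 0
1559 T = 88217
T ≈ 56.59 °C

T_f ≈ 56.6 °C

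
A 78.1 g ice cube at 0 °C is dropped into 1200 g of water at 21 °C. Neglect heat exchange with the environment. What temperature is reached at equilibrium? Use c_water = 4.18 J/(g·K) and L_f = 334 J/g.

Net heat exchanged in the isolated system is zero:
melt ice: 78.1·334 = 26085
  meltwater 0→T: 78.1·4.18·T = 326.46 T
  water: 5016(T − 21)
5342.5 T = 105336 − 26085 = 79251
T ≈ 14.83 °C. Since T > 0 °C, the all-ice-melts assumption holds.

T_f ≈ 14.8 °C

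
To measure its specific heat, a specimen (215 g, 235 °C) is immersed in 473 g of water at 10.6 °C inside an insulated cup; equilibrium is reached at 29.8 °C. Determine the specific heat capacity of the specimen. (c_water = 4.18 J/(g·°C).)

c ≈ 0.86 J/(g·°C)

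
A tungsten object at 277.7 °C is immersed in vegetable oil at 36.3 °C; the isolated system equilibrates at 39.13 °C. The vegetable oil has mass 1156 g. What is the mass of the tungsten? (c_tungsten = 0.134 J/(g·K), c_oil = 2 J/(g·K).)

Heat gained plus heat lost sum to zero:
m×0.134×(39.13 − 277.7) + 1156×2×(39.13 − 36.3) = 0
-31.97 m = -6543
m = -6543/-31.97 ≈ 204.7 g

m ≈ 205 g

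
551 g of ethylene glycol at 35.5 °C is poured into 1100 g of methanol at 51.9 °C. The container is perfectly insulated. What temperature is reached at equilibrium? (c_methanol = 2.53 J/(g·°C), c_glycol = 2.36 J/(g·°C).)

T_f ≈ 46.7 °C

T_f = Σ m_i c_i T_i / Σ m_i c_i:
T_f = (2783×51.9 + 1300.4×35.5) / (2783 + 1300.4)
    = 190600 / 4083.4 ≈ 46.68 °C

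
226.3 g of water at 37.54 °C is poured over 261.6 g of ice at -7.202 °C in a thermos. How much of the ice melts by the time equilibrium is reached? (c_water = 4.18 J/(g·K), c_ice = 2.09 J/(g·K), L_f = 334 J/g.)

m_melted ≈ 94.5 g

Cooling the water to 0 °C releases 226.3×4.18×37.54 = 35510 J.
Warming the ice to 0 °C takes 261.6×2.09×7.202 = 3937.7 J, leaving 31573 J for melting.
Melting all 261.6 g of ice would need 261.6×334 = 87374 J.
Since 31573 < 87374 J, not all the ice melts; equilibrium is at 0 °C.
m_melted×334 = 31573  ⇒  m_melted ≈ 94.53 g.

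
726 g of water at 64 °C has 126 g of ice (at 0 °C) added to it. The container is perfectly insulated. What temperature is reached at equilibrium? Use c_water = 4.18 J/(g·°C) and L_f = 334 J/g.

T_f ≈ 42.7 °C

Sum of m c ΔT and latent-heat terms is zero:
latent heat to melt: 126×334 = 42084
  warm the meltwater: 526.68 T
  water: 3034.7(T − 64)
3561.4 T = 194220 − 42084 = 152136
T ≈ 42.72 °C — above 0 °C, consistent with complete melting.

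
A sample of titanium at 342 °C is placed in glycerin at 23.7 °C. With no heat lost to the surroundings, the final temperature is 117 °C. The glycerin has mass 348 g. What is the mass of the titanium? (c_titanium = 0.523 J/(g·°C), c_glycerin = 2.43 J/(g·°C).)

m ≈ 670 g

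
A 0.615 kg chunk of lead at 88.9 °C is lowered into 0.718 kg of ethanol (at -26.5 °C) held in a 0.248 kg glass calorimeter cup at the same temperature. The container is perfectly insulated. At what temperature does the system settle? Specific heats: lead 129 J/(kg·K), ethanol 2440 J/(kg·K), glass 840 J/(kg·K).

With ΣQ=0 the equilibrium temperature is the m·c-weighted mean:
T_f = (79.33*88.9 + 1751.9*(-26.5) + 208.32*(-26.5)) / (79.33 + 1751.9 + 208.32)
    = -44893 / 2039.6 ≈ -22.01 °C

T_f ≈ -22.0 °C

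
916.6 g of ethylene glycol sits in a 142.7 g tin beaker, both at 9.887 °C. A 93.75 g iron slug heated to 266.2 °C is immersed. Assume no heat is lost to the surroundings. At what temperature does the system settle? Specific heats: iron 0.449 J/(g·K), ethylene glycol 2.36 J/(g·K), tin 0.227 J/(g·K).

T_f ≈ 14.7 °C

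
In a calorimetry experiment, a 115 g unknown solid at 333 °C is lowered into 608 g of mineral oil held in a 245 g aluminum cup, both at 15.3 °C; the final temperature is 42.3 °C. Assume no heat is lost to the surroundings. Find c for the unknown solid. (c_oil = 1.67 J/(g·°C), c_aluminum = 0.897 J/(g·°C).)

Heat gained plus heat lost sum to zero:
115×c×(42.3 − 333) + 608×1.67×(42.3 − 15.3) + 245×0.897×(42.3 − 15.3) = 0
-33430 c = -33348
c = -33348/-33430 ≈ 0.9975 J/(g·°C)

c ≈ 0.998 J/(g·°C)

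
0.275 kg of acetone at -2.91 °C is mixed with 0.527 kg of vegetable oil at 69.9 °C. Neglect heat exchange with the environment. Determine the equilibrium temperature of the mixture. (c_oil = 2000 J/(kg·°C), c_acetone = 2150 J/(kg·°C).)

T_f ≈ 43.7 °C

Heat gained plus heat lost sum to zero:
0.527×2000×(T − 69.9) + 0.275×2150×(T − (-2.91)) = 0
1645.2 T = 71954
T = 71954/1645.2 ≈ 43.73 °C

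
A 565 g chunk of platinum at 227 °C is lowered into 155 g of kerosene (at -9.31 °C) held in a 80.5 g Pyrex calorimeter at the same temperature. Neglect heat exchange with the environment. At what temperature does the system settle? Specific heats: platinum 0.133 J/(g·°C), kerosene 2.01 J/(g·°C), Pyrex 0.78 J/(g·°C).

T_f ≈ 30.2 °C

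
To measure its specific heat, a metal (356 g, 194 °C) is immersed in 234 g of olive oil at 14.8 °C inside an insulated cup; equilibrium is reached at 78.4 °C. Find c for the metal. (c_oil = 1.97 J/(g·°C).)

Taking heat into each body as positive, Σ m c ΔT = 0:
356×c×(78.4 − 194) + 234×1.97×(78.4 − 14.8) = 0
-41154 c = -29318
c = -29318/-41154 ≈ 0.7124 J/(g·°C)

c ≈ 0.712 J/(g·°C)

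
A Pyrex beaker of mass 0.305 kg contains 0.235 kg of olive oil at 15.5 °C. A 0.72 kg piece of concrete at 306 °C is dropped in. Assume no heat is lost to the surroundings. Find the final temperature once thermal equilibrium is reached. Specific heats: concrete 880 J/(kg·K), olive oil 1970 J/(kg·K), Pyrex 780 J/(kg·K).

T_f ≈ 153.4 °C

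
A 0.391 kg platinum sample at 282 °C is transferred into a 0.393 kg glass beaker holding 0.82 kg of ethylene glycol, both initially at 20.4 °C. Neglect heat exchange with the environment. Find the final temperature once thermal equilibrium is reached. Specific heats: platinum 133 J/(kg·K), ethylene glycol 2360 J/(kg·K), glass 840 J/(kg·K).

T_f ≈ 26.3 °C

Heat gained plus heat lost sum to zero:
0.391·133·(T − 282) + 0.82·2360·(T − 20.4) + 0.393·840·(T − 20.4) = 0
52(T − 282) + 1935.2(T − 20.4) + 330.12(T − 20.4) = 0
(52 + 1935.2 + 330.12) T = 52·282 + 1935.2·20.4 + 330.12·20.4
T = 60877/2317.3 ≈ 26.27 °C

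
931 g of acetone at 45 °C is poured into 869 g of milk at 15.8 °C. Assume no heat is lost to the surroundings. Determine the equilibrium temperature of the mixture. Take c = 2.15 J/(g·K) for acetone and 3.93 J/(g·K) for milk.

T_f ≈ 26.6 °C

Conservation of energy gives ΣQ = 0:
931·2.15·(T − 45) + 869·3.93·(T − 15.8) = 0
2001.6(T − 45) + 3415.2(T − 15.8) = 0
(2001.6 + 3415.2) T = 2001.6·45 + 3415.2·15.8
T ≈ 26.59 °C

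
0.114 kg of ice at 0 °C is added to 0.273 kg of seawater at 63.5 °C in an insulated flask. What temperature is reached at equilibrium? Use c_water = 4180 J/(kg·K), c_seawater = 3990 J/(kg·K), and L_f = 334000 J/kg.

Energy conservation, ΣQ = 0:
melt ice: 0.114·334000 = 38076; warm the meltwater: 476.52 T; seawater cools: 0.273·3990·(T − 63.5) = 1089.3(T − 63.5)
1565.8 T = 69169 − 38076 = 31093
T ≈ 19.86 °C. Since T > 0 °C, the all-ice-melts assumption holds.

T_f ≈ 19.9 °C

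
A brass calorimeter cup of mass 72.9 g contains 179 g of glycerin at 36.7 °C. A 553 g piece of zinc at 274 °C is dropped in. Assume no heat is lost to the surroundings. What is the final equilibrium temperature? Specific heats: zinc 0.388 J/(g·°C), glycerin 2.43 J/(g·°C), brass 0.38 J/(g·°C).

T_f = Σ m_i c_i T_i / Σ m_i c_i:
T_f = (214.56*274 + 434.97*36.7 + 27.7*36.7) / (214.56 + 434.97 + 27.7)
    = 75771 / 677.24 ≈ 111.88 °C

T_f ≈ 111.9 °C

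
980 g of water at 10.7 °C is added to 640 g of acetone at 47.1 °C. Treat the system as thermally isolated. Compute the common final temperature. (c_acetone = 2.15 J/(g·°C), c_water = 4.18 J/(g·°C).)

T_f ≈ 19.9 °C

Net heat exchanged in the isolated system is zero:
640·2.15·(T − 47.1) + 980·4.18·(T − 10.7) = 0
1376(T − 47.1) + 4096.4(T − 10.7) = 0
5472.4 T = 108641
T = 108641 / 5472.4 = 19.9 °C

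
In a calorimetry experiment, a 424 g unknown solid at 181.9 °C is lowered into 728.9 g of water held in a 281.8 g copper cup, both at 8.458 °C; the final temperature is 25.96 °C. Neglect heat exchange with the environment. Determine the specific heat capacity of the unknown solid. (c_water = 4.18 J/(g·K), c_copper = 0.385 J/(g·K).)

Energy conservation, ΣQ = 0:
424×c×(25.96 − 181.9) + 728.9×4.18×(25.96 − 8.458) + 281.8×0.385×(25.96 − 8.458) = 0
-66119 c = -55224
c = -55224/-66119 ≈ 0.8352 J/(g·K)

c ≈ 0.835 J/(g·K)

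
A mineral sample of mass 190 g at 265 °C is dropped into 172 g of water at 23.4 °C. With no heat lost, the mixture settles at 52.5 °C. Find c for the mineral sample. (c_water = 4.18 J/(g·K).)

c ≈ 0.518 J/(g·K)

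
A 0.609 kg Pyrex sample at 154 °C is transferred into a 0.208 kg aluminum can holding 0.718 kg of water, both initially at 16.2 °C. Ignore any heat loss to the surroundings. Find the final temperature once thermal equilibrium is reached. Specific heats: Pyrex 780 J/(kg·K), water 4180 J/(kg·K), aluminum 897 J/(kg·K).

T_f ≈ 34.1 °C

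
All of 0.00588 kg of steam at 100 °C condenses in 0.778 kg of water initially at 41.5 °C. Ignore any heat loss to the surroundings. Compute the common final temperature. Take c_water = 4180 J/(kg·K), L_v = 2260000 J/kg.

T_f ≈ 46.0 °C

Taking heat into each body as positive, Σ m c ΔT = 0:
condense steam: −0.00588×2260000 = −13289
  condensate cools 100→T: 0.00588×4180×(T − 100) = 24.58(T − 100)
  water warms: 0.778×4180×(T − 41.5) = 3252(T − 41.5)
3276.6 T = 13289 + 2457.8 + 134960 = 150706
T ≈ 45.99 °C — below 100 °C, confirming all the steam condensed.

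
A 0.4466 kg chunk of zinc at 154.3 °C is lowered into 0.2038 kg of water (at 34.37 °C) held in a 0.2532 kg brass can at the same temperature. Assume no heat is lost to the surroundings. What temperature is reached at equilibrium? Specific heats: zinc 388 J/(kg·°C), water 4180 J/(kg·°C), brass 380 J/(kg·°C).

Conservation of energy gives ΣQ = 0:
0.4466×388×(T − 154.3) + 0.2038×4180×(T − 34.37) + 0.2532×380×(T − 34.37) = 0
(173.28 + 851.88 + 96.22) T = 173.28×154.3 + 851.88×34.37 + 96.22×34.37
T ≈ 52.90 °C

T_f ≈ 52.9 °C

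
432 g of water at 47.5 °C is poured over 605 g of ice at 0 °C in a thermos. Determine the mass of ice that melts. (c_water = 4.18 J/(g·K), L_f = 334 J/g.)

m_melted ≈ 257 g

Water can give up m c ΔT = 432×4.18×47.5 = 85774 J before reaching 0 °C.
To melt every bit of ice: 605×334 = 202070 J.
That's not enough to melt it all — equilibrium is at 0 °C with ice remaining.
Mass melted = 85774/334 ≈ 256.8 g.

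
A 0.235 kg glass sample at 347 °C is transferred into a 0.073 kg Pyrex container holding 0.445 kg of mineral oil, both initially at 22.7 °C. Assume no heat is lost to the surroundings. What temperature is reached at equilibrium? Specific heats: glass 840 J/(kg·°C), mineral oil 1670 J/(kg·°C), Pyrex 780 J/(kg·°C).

T_f ≈ 86.9 °C

Net heat exchanged in the isolated system is zero:
0.235*840*(T − 347) + 0.445*1670*(T − 22.7) + 0.073*780*(T − 22.7) = 0
197.4(T − 347) + 743.15(T − 22.7) + 56.94(T − 22.7) = 0
997.49 T = 86660
T ≈ 86.88 °C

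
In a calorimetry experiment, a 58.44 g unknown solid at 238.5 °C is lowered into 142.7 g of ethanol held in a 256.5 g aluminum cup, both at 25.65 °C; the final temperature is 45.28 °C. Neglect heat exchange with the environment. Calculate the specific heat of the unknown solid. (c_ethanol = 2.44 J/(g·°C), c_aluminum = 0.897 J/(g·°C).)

c ≈ 1.01 J/(g·°C)

Net heat exchanged in the isolated system is zero:
58.44×c×(45.28 − 238.5) + 142.7×2.44×(45.28 − 25.65) + 256.5×0.897×(45.28 − 25.65) = 0
-11292 c = -11351
c = -11351/-11292 ≈ 1.005 J/(g·°C)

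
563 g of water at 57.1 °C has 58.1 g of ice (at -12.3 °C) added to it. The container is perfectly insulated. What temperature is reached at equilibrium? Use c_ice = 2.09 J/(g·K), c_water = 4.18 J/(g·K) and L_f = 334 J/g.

T_f ≈ 43.7 °C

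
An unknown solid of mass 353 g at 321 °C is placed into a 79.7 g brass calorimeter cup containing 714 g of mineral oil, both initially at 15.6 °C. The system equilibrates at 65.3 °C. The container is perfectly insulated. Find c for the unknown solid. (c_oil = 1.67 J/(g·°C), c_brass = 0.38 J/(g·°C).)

Heat gained plus heat lost sum to zero:
353·c·(65.3 − 321) + 714·1.67·(65.3 − 15.6) + 79.7·0.38·(65.3 − 15.6) = 0
-90262 c = -60767
c = -60767/-90262 ≈ 0.6732 J/(g·°C)

c ≈ 0.673 J/(g·°C)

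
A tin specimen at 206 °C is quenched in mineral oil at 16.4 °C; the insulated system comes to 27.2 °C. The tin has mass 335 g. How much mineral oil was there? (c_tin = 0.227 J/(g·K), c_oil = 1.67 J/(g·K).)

Heat lost by the tin = heat gained by the oil:
335×0.227×(206 − 27.2) = m×1.67×(27.2 − 16.4)
18.04 m = 13597  ⇒  m ≈ 753.9 g

m ≈ 754 g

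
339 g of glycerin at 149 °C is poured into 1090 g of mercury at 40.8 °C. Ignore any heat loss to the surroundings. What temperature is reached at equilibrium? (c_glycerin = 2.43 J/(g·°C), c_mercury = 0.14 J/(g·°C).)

T_f ≈ 132.1 °C

|Q_glycerin| = |Q_mercury|:
339×2.43×(149 − T) = 1090×0.14×(T − 40.8)
823.77(149 − T) = 152.6(T − 40.8)
976.37 T = 128968  ⇒  T ≈ 132.09 °C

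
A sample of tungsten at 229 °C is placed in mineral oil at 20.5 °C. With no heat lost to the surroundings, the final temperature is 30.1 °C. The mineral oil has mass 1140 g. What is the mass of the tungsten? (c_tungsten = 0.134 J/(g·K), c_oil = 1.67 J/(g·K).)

Setting the total heat transfer to zero:
m·0.134·(30.1 − 229) + 1140·1.67·(30.1 − 20.5) = 0
-26.65 m = -18276
m = -18276/-26.65 ≈ 685.7 g

m ≈ 686 g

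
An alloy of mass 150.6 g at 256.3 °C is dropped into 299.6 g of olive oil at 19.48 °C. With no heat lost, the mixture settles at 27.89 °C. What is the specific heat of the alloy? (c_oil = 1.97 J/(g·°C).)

Setting the total heat transfer to zero:
150.6×c×(27.89 − 256.3) + 299.6×1.97×(27.89 − 19.48) = 0
-34399 c = -4963.7
c = -4963.7/-34399 ≈ 0.1443 J/(g·°C)

c ≈ 0.144 J/(g·°C)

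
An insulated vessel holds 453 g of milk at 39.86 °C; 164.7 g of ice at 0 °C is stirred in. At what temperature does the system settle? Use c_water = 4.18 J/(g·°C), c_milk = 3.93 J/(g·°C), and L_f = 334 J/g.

T_f ≈ 6.5 °C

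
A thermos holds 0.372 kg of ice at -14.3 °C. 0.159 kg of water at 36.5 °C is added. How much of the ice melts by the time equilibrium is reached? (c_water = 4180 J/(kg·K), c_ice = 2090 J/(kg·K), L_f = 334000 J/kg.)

Cooling the water to 0 °C releases 0.159×4180×36.5 = 24259 J.
Of that, 0.372×2090×14.3 = 11118 J goes to bring the ice to 0 °C, leaving 13141 J.
Fully melting the ice requires m_ice L_f = 0.372×334000 = 124248 J.
That's not enough to melt it all — equilibrium is at 0 °C with ice remaining.
m_melt = 13141 / L_f = 0.03934 kg.

m_melted ≈ 0.0393 kg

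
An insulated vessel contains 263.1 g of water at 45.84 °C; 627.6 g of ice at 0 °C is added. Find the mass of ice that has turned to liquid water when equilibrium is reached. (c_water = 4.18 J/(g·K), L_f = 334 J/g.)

m_melted ≈ 151 g

Water can give up m c ΔT = 263.1·4.18·45.84 = 50413 J before reaching 0 °C.
Melting all 627.6 g of ice would need 627.6·334 = 209618 J.
That's not enough to melt it all — equilibrium is at 0 °C with ice remaining.
m_melted·334 = 50413  ⇒  m_melted ≈ 150.9 g.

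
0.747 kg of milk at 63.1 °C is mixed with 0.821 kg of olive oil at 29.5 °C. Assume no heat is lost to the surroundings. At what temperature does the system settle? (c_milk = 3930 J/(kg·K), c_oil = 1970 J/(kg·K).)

T_f ≈ 51.2 °C

Conservation of energy gives ΣQ = 0:
0.747×3930×(T − 63.1) + 0.821×1970×(T − 29.5) = 0
4553.1 T = 232956
T = 232956/4553.1 ≈ 51.16 °C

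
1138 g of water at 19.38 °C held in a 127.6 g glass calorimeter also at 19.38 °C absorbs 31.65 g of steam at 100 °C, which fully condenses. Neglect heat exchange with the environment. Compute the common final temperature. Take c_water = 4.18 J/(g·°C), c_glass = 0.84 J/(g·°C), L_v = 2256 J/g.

T_f ≈ 35.8 °C

Sum of m c ΔT and latent-heat terms is zero:
steam→water at 100 °C releases m L_v = 31.65×2256 = 71402
  condensate cools 100→T: 31.65×4.18×(T − 100) = 132.3(T − 100)
  original water: 4756.8(T − 19.38)
  glass cup: 127.6×0.84×(T − 19.38) = 107.18(T − 19.38)
4996.3 T = 71402 + 13230 + 94265 = 178897
T ≈ 35.81 °C, under the boiling point, so the assumption holds.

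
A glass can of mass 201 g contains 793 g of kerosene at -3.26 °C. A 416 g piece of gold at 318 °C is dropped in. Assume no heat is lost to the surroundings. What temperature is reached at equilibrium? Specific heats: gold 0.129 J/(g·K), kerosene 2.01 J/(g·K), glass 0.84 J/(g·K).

T_f ≈ 6.2 °C

Net heat exchanged in the isolated system is zero:
416*0.129*(T − 318) + 793*2.01*(T − (-3.26)) + 201*0.84*(T − (-3.26)) = 0
(53.66 + 1593.9 + 168.84) T = 53.66*318 + 1593.9*(-3.26) + 168.84*(-3.26)
T = 11319/1816.4 ≈ 6.23 °C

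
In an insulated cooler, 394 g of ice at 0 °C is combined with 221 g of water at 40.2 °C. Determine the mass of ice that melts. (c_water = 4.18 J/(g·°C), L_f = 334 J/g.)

m_melted ≈ 111 g

Water can give up m c ΔT = 221×4.18×40.2 = 37136 J before reaching 0 °C.
To melt every bit of ice: 394×334 = 131596 J.
37136 J < 131596 J, so only part of the ice melts and the system sits at 0 °C.
Mass melted = 37136/334 ≈ 111.2 g.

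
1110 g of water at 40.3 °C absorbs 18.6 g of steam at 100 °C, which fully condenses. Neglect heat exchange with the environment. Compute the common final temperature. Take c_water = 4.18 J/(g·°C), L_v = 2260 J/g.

T_f ≈ 50.2 °C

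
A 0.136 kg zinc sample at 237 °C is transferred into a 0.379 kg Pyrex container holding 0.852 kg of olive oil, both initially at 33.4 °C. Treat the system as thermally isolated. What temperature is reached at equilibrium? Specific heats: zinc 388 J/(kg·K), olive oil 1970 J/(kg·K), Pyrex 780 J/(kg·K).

T_f ≈ 38.7 °C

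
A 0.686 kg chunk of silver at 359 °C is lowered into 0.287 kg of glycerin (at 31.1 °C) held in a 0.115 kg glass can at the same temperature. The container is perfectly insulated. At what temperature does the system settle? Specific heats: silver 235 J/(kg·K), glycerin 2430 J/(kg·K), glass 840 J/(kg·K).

T_f ≈ 86.4 °C

Heat gained plus heat lost sum to zero:
0.686·235·(T − 359) + 0.287·2430·(T − 31.1) + 0.115·840·(T − 31.1) = 0
161.21(T − 359) + 697.41(T − 31.1) + 96.6(T − 31.1) = 0
(161.21 + 697.41 + 96.6) T = 161.21·359 + 697.41·31.1 + 96.6·31.1
T ≈ 86.44 °C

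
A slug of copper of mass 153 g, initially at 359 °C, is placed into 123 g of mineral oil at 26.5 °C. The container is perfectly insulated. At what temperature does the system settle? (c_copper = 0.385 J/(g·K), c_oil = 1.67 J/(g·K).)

T_f ≈ 100.6 °C

Energy conservation, ΣQ = 0:
153×0.385×(T − 359) + 123×1.67×(T − 26.5) = 0
264.31 T = 26590
T = 26590/264.31 ≈ 100.60 °C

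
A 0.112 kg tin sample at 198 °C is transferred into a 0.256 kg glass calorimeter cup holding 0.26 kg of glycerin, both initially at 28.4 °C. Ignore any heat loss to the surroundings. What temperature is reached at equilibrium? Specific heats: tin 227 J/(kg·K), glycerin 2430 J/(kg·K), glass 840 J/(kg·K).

T_f ≈ 33.3 °C

Energy conservation, ΣQ = 0:
0.112×227×(T − 198) + 0.26×2430×(T − 28.4) + 0.256×840×(T − 28.4) = 0
872.26 T = 29084
T = 29084/872.26 ≈ 33.34 °C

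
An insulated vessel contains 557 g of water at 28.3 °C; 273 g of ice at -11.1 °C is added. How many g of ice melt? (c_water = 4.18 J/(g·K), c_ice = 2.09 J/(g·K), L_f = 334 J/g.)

Cooling the water to 0 °C releases 557×4.18×28.3 = 65890 J.
Of that, 273×2.09×11.1 = 6333.3 J goes to bring the ice to 0 °C, leaving 59556 J.
Fully melting the ice requires m_ice L_f = 273×334 = 91182 J.
Since 59556 < 91182 J, not all the ice melts; equilibrium is at 0 °C.
Mass melted = 59556/334 ≈ 178.3 g.

m_melted ≈ 178 g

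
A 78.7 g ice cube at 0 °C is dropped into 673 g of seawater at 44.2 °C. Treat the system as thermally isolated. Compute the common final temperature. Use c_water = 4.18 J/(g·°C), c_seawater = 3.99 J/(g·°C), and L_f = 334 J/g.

Conservation of energy gives ΣQ = 0:
fusion: m_ice L_f = 78.7×334 = 26286; meltwater 0→T: 78.7×4.18×T = 328.97 T; seawater cools: 673×3.99×(T − 44.2) = 2685.3(T − 44.2)
3014.2 T = 118689 − 26286 = 92403
T ≈ 30.66 °C — above 0 °C, consistent with complete melting.

T_f ≈ 30.7 °C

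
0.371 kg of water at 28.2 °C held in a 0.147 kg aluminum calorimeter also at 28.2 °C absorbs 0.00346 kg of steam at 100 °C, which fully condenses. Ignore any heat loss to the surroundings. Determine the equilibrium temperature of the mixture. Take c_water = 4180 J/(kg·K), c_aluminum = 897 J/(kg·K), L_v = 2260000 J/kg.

Net heat exchanged in the isolated system is zero:
latent heat released on condensation: 0.00346×2260000 = 7819.6
  condensed water 100 °C→T: 14.46(T − 100)
  original water: 1550.8(T − 28.2)
  aluminum cup: 0.147×897×(T − 28.2) = 131.86(T − 28.2)
1697.1 T = 7819.6 + 1446.3 + 47450 = 56716
T ≈ 33.42 °C (< 100 °C, so full condensation is consistent).

T_f ≈ 33.4 °C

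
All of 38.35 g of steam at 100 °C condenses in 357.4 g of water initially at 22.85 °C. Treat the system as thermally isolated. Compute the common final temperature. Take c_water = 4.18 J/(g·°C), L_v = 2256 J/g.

T_f ≈ 82.6 °C

Let T be the final temperature. ΣQ_i = 0:
latent heat released on condensation: 38.35×2256 = 86518; condensed water 100 °C→T: 160.3(T − 100); original water: 1493.9(T − 22.85)
1654.2 T = 86518 + 16030 + 34136 = 136684
T ≈ 82.63 °C, under the boiling point, so the assumption holds.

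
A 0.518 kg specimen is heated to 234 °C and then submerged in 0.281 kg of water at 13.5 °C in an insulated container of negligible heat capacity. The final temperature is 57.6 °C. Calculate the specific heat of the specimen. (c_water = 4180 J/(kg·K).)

Let T be the final temperature. ΣQ_i = 0:
0.518×c×(57.6 − 234) + 0.281×4180×(57.6 − 13.5) = 0
-91.38 c = -51799
c = -51799/-91.38 ≈ 566.9 J/(kg·K)

c ≈ 567 J/(kg·K)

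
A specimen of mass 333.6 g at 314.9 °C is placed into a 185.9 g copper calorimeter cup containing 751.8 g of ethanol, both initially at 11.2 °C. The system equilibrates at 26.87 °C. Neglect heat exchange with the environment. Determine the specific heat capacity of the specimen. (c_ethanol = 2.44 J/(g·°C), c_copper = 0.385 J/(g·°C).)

c ≈ 0.311 J/(g·°C)

Let T be the final temperature. ΣQ_i = 0:
333.6×c×(26.87 − 314.9) + 751.8×2.44×(26.87 − 11.2) + 185.9×0.385×(26.87 − 11.2) = 0
-96087 c = -29866
c = -29866/-96087 ≈ 0.3108 J/(g·°C)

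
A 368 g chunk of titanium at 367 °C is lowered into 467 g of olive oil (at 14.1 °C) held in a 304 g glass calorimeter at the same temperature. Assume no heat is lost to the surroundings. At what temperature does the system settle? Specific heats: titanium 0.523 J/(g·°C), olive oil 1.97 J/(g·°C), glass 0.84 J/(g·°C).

T_f ≈ 63.8 °C

Heat gained plus heat lost sum to zero:
368×0.523×(T − 367) + 467×1.97×(T − 14.1) + 304×0.84×(T − 14.1) = 0
(192.46 + 919.99 + 255.36) T = 192.46×367 + 919.99×14.1 + 255.36×14.1
T = 87207/1367.8 ≈ 63.76 °C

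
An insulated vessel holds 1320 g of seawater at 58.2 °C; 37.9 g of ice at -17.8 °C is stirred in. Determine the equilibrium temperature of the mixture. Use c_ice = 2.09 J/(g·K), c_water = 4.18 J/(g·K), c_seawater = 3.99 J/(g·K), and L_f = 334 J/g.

T_f ≈ 53.9 °C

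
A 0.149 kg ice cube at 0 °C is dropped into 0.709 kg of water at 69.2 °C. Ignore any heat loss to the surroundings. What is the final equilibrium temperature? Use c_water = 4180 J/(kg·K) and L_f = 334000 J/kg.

T_f ≈ 43.3 °C

Energy conservation, ΣQ = 0:
fusion: m_ice L_f = 0.149×334000 = 49766; meltwater 0→T: 0.149×4180×T = 622.82 T; water: 2963.6(T − 69.2)
3586.4 T = 205083 − 49766 = 155317
T ≈ 43.31 °C. Since T > 0 °C, the all-ice-melts assumption holds.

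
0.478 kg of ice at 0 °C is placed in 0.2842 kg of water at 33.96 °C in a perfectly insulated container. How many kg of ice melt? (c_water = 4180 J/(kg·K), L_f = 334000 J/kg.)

m_melted ≈ 0.121 kg

Water can give up m c ΔT = 0.2842×4180×33.96 = 40343 J before reaching 0 °C.
Melting all 0.478 kg of ice would need 0.478×334000 = 159652 J.
40343 J < 159652 J, so only part of the ice melts and the system sits at 0 °C.
m_melt = 40343 / L_f = 0.1208 kg.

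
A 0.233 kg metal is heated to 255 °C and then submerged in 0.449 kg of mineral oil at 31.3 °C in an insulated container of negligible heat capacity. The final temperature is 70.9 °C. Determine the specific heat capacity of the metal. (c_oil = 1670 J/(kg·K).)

Heat lost by the metal = heat gained by the oil:
0.233·c·(255 − 70.9) = 0.449·1670·(70.9 − 31.3)
42.9 c = 29693  ⇒  c ≈ 692.2 J/(kg·K)

c ≈ 692 J/(kg·K)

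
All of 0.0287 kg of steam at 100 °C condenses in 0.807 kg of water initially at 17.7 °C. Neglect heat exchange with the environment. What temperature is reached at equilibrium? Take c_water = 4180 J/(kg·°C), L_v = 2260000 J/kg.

Taking heat into each body as positive, Σ m c ΔT = 0:
steam→water at 100 °C releases m L_v = 0.0287·2260000 = 64862; condensed water 100 °C→T: 119.97(T − 100); water warms: 0.807·4180·(T − 17.7) = 3373.3(T − 17.7)
3493.2 T = 64862 + 11997 + 59707 = 136565
T ≈ 39.09 °C — below 100 °C, confirming all the steam condensed.

T_f ≈ 39.1 °C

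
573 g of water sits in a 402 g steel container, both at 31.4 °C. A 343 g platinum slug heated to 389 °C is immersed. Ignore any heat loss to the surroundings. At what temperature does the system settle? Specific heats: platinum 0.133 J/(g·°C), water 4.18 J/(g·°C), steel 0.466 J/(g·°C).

T_f ≈ 37.6 °C

Conservation of energy gives ΣQ = 0:
343×0.133×(T − 389) + 573×4.18×(T − 31.4) + 402×0.466×(T − 31.4) = 0
(45.62 + 2395.1 + 187.33) T = 45.62×389 + 2395.1×31.4 + 187.33×31.4
T = 98835/2628.1 ≈ 37.61 °C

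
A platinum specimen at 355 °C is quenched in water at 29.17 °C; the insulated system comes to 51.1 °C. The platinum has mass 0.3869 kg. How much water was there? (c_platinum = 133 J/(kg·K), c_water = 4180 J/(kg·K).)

|Q_platinum| = |Q_water|:
0.3869·133·(355 − 51.1) = m·4180·(51.1 − 29.17)
91667 m = 15638  ⇒  m ≈ 0.1706 kg

m ≈ 0.171 kg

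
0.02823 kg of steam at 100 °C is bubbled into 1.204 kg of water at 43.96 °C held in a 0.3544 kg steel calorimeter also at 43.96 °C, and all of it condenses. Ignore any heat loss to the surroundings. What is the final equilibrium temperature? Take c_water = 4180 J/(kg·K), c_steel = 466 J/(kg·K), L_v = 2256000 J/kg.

T_f ≈ 57.2 °C

Sum of m c ΔT and latent-heat terms is zero:
latent heat released on condensation: 0.02823×2256000 = 63687
  condensate cools 100→T: 0.02823×4180×(T − 100) = 118(T − 100)
  water warms: 1.204×4180×(T − 43.96) = 5032.7(T − 43.96)
  steel cup: 0.3544×466×(T − 43.96) = 165.15(T − 43.96)
5315.9 T = 63687 + 11800 + 228498 = 303985
T ≈ 57.18 °C — below 100 °C, confirming all the steam condensed.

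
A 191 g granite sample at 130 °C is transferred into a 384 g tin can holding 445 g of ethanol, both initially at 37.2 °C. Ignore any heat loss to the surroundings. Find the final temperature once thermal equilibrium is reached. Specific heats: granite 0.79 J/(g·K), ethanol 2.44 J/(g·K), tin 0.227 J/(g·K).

T_f ≈ 47.8 °C

Heat gained plus heat lost sum to zero:
191·0.79·(T − 130) + 445·2.44·(T − 37.2) + 384·0.227·(T − 37.2) = 0
(150.89 + 1085.8 + 87.17) T = 150.89·130 + 1085.8·37.2 + 87.17·37.2
T = 63250/1323.9 ≈ 47.78 °C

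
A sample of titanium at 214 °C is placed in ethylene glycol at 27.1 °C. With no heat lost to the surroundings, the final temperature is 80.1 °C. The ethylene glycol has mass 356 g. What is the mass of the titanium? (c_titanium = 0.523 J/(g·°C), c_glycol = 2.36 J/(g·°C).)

m ≈ 636 g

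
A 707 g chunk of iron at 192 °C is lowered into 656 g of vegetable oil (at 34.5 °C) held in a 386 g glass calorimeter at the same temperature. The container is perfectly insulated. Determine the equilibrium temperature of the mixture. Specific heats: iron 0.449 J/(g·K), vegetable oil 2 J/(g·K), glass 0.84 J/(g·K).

T_f ≈ 60.1 °C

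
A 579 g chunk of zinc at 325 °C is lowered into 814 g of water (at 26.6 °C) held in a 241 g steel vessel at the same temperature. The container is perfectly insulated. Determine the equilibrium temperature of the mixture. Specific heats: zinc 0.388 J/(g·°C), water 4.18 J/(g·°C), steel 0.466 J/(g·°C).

T_f = Σ m_i c_i T_i / Σ m_i c_i:
T_f = (224.65*325 + 3402.5*26.6 + 112.31*26.6) / (224.65 + 3402.5 + 112.31)
    = 166506 / 3739.5 ≈ 44.53 °C

T_f ≈ 44.5 °C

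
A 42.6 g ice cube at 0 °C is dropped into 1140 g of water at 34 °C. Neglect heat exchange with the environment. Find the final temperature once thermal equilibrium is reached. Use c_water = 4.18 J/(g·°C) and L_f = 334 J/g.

Let T be the final temperature. ΣQ_i = 0:
melt ice: 42.6×334 = 14228
  warm the meltwater: 178.07 T
  water: 4765.2(T − 34)
4943.3 T = 162017 − 14228 = 147788
T ≈ 29.90 °C (positive, so assuming full melt was valid).

T_f ≈ 29.9 °C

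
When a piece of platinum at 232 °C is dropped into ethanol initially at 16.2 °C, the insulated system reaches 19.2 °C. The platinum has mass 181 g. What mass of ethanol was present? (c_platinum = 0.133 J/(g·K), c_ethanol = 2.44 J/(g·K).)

m ≈ 700 g

Let T be the final temperature. ΣQ_i = 0:
181×0.133×(19.2 − 232) + m×2.44×(19.2 − 16.2) = 0
7.32 m = 5122.7
m = 5122.7/7.32 ≈ 699.8 g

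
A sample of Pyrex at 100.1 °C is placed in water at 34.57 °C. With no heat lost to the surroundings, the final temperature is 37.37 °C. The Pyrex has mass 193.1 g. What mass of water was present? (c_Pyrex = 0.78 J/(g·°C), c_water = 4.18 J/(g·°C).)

m ≈ 807 g

Setting the total heat transfer to zero:
193.1·0.78·(37.37 − 100.1) + m·4.18·(37.37 − 34.57) = 0
11.7 m = 9448.3
m = 9448.3/11.7 ≈ 807.3 g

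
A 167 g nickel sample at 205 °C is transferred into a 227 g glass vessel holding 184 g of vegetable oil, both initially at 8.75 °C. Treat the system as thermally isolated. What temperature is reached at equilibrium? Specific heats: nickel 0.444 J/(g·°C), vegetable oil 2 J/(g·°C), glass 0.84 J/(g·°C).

Setting the total heat transfer to zero:
167·0.444·(T − 205) + 184·2·(T − 8.75) + 227·0.84·(T − 8.75) = 0
74.15(T − 205) + 368(T − 8.75) + 190.68(T − 8.75) = 0
(74.15 + 368 + 190.68) T = 74.15·205 + 368·8.75 + 190.68·8.75
T ≈ 31.74 °C

T_f ≈ 31.7 °C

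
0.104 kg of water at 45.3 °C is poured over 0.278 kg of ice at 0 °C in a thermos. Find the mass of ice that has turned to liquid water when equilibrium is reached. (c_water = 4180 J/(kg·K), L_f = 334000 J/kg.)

m_melted ≈ 0.059 kg

Heat available from the water dropping to 0 °C: 0.104·4180·45.3 = 19693 J.
Fully melting the ice requires m_ice L_f = 0.278·334000 = 92852 J.
19693 J < 92852 J, so only part of the ice melts and the system sits at 0 °C.
m_melted·334000 = 19693  ⇒  m_melted ≈ 0.05896 kg.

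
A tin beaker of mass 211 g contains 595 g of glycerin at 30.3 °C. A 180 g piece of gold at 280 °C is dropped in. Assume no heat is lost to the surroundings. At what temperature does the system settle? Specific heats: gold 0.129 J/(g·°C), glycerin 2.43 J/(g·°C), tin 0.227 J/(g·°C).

With ΣQ=0 the equilibrium temperature is the m·c-weighted mean:
T_f = (23.22*280 + 1445.9*30.3 + 47.9*30.3) / (23.22 + 1445.9 + 47.9)
    = 51762 / 1517 ≈ 34.12 °C

T_f ≈ 34.1 °C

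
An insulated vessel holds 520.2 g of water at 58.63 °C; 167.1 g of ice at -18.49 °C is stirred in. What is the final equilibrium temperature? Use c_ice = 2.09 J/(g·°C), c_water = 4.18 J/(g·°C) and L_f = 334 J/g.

Energy conservation, ΣQ = 0:
ice -18.49→0 °C: 167.1×2.09×18.49 = 6457.4
  fusion: m_ice L_f = 167.1×334 = 55811
  meltwater 0→T: 167.1×4.18×T = 698.48 T
  water cools: 520.2×4.18×(T − 58.63) = 2174.4(T − 58.63)
2872.9 T = 127487 − 62269 = 65218
T ≈ 22.70 °C. Since T > 0 °C, the all-ice-melts assumption holds.

T_f ≈ 22.7 °C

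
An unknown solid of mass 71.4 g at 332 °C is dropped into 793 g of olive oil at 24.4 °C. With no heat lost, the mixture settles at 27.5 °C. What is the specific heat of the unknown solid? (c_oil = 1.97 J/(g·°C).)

Let T be the final temperature. ΣQ_i = 0:
71.4×c×(27.5 − 332) + 793×1.97×(27.5 − 24.4) = 0
-21741 c = -4842.9
c = -4842.9/-21741 ≈ 0.2227 J/(g·°C)

c ≈ 0.223 J/(g·°C)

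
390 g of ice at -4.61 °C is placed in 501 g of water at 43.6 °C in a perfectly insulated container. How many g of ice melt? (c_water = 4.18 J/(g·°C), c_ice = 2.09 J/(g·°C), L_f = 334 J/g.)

m_melted ≈ 262 g

Cooling the water to 0 °C releases 501·4.18·43.6 = 91306 J.
Warming the ice to 0 °C takes 390·2.09·4.61 = 3757.6 J, leaving 87549 J for melting.
Fully melting the ice requires m_ice L_f = 390·334 = 130260 J.
That's not enough to melt it all — equilibrium is at 0 °C with ice remaining.
m_melted·334 = 87549  ⇒  m_melted ≈ 262.1 g.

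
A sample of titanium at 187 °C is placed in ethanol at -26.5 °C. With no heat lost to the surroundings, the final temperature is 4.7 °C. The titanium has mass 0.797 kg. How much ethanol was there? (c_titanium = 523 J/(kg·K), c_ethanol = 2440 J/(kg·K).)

m ≈ 0.998 kg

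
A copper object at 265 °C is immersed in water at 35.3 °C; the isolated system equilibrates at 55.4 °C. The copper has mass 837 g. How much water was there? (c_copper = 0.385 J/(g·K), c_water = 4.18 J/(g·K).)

|Q_copper| = |Q_water|:
837·0.385·(265 − 55.4) = m·4.18·(55.4 − 35.3)
84.02 m = 67543  ⇒  m ≈ 803.9 g

m ≈ 804 g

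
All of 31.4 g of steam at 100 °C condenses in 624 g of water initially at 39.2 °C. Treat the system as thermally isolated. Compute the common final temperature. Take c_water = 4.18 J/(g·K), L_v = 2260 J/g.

Energy conservation, ΣQ = 0:
latent heat released on condensation: 31.4·2260 = 70964
  condensed water 100 °C→T: 131.25(T − 100)
  original water: 2608.3(T − 39.2)
2739.6 T = 70964 + 13125 + 102246 = 186335
T ≈ 68.02 °C (< 100 °C, so full condensation is consistent).

T_f ≈ 68.0 °C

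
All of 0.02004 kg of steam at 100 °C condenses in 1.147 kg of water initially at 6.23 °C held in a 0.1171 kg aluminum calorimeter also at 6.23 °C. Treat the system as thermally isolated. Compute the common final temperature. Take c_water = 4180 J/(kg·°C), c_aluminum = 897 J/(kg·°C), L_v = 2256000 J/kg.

Sum of m c ΔT and latent-heat terms is zero:
condense steam: −0.02004×2256000 = −45210
  condensate cools 100→T: 0.02004×4180×(T − 100) = 83.77(T − 100)
  original water: 4794.5(T − 6.23)
  aluminum cup: 0.1171×897×(T − 6.23) = 105.04(T − 6.23)
4983.3 T = 45210 + 8376.7 + 30524 = 84111
T ≈ 16.88 °C (< 100 °C, so full condensation is consistent).

T_f ≈ 16.9 °C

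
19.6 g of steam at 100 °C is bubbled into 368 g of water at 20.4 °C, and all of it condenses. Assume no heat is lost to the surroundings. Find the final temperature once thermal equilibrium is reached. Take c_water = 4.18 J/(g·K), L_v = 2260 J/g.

T_f ≈ 51.8 °C

Setting the total heat transfer to zero:
steam→water at 100 °C releases m L_v = 19.6·2260 = 44296; condensed water 100 °C→T: 81.93(T − 100); original water: 1538.2(T − 20.4)
1620.2 T = 44296 + 8192.8 + 31380 = 83869
T ≈ 51.77 °C, under the boiling point, so the assumption holds.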